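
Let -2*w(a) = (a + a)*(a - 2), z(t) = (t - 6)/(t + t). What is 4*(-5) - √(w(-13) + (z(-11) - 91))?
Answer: -20 - 5*I*√5522/22 ≈ -20.0 - 16.889*I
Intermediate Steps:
z(t) = (-6 + t)/(2*t) (z(t) = (-6 + t)/((2*t)) = (-6 + t)*(1/(2*t)) = (-6 + t)/(2*t))
w(a) = -a*(-2 + a) (w(a) = -(a + a)*(a - 2)/2 = -2*a*(-2 + a)/2 = -a*(-2 + a))
4*(-5) - √(w(-13) + (z(-11) - 91)) = 4*(-5) - √(-13*(2 - 1*(-13)) + ((½)*(-6 - 11)/(-11) - 91)) = -20 - √(-13*(2 + 13) + ((½)*(-1/11)*(-17) - 91)) = -20 - √(-13*15 + (17/22 - 91)) = -20 - √(-195 - 1985/22) = -20 - √(-6275/22) = -20 - 5*I*√5522/22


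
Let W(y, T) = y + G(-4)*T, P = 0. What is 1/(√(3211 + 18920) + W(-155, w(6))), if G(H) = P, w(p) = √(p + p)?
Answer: -155/1894 - 3*√2459/1894 ≈ -0.16038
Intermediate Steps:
w(p) = √2*√p (w(p) = √(2*p) = √2*√p)
G(H) = 0
W(y, T) = y (W(y, T) = y + 0*T = y + 0 = y)
1/(√(3211 + 18920) + W(-155, w(6))) = 1/(√(3211 + 18920) - 155) = 1/(√22131 - 155) = 1/(3*√2459 - 155) = 1/(-155 + 3*√2459)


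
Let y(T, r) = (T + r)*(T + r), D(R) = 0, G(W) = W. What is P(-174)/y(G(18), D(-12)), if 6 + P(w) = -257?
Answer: -263/324 ≈ -0.81173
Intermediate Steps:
P(w) = -263 (P(w) = -6 - 257 = -263)
y(T, r) = (T + r)²
P(-174)/y(G(18), D(-12)) = -263/(18 + 0)² = -263/(18²) = -263/324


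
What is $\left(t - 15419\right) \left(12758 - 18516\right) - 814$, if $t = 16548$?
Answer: $-6501596$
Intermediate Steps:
$\left(t - 15419\right) \left(12758 - 18516\right) - 814 = \left(16548 - 15419\right) \left(12758 - 18516\right) - 814 = 1129 \left(-5758\right) - 814 = -6500782 - 814 = -6501596$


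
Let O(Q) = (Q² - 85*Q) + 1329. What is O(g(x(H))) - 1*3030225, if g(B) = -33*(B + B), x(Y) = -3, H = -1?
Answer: -3006522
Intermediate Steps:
g(B) = -66*B
O(Q) = 1329 + Q² - 85*Q
O(g(x(H))) - 1*3030225 = (1329 + (-66*(-3))² - (-5610)*(-3)) - 1*3030225 = (1329 + 198² - 85*198) - 3030225 = (1329 + 39204 - 16830) - 3030225 = 23703 - 3030225 = -3006522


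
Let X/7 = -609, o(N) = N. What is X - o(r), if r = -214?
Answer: -4049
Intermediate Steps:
X = -4263 (X = 7*(-609) = -4263)
X - o(r) = -4263 - 1*(-214) = -4263 + 214 = -4049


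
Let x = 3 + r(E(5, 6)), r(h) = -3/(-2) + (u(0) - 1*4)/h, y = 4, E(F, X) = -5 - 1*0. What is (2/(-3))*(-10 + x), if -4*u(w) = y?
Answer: 3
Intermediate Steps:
E(F, X) = -5 (E(F, X) = -5 + 0 = -5)
u(w) = -1 (u(w) = -1/4*4 = -1)
r(h) = 3/2 - 5/h (r(h) = -3/(-2) + (-1 - 1*4)/h = -3*(-1/2) + (-1 - 4)/h = 3/2 - 5/h)
x = 11/2 (x = 3 + (3/2 - 5/(-5)) = 3 + (3/2 - 5*(-1/5)) = 3 + (3/2 + 1) = 3 + 5/2 = 11/2 ≈ 5.5000)
(2/(-3))*(-10 + x) = (2/(-3))*(-10 + 11/2) = (2*(-1/3))*(-9/2) = -2/3*(-9/2) = 3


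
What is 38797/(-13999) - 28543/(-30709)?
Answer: -791843616/429895291 ≈ -1.8419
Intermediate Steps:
38797/(-13999) - 28543/(-30709) = 38797*(-1/13999) - 28543*(-1/30709) = -38797/13999 + 28543/30709 = -791843616/429895291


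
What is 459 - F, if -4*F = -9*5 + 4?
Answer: 1795/4 ≈ 448.75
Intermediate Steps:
F = 41/4 (F = -(-9*5 + 4)/4 = -(-45 + 4)/4 = -¼*(-41) = 41/4 ≈ 10.250)
459 - F = 459 - 1*41/4 = 459 - 41/4 = 1795/4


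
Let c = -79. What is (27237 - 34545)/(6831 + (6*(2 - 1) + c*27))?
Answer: -87/56 ≈ -1.5536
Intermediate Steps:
(27237 - 34545)/(6831 + (6*(2 - 1) + c*27)) = (27237 - 34545)/(6831 + (6*(2 - 1) - 79*27)) = -7308/(6831 + (6*1 - 2133)) = -7308/(6831 + (6 - 2133)) = -7308/(6831 - 2127) = -7308/4704 = -7308*1/4704 = -87/56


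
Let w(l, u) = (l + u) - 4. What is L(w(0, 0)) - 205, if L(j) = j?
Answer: -209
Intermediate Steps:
w(l, u) = -4 + l + u
L(w(0, 0)) - 205 = (-4 + 0 + 0) - 205 = -4 - 205 = -209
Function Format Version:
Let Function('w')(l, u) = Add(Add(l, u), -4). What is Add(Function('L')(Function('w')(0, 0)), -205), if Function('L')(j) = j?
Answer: -209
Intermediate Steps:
Function('w')(l, u) = Add(-4, l, u)
Add(Function('L')(Function('w')(0, 0)), -205) = Add(Add(-4, 0, 0), -205) = Add(-4, -205) = -209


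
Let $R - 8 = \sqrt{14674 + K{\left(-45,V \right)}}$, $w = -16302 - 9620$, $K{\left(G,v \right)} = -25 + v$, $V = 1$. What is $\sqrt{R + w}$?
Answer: $\sqrt{-25914 + 5 \sqrt{586}} \approx 160.6 i$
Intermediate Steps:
$w = -25922$ ($w = -16302 - 9620 = -25922$)
$R = 8 + 5 \sqrt{586}$ ($R = 8 + \sqrt{14674 + \left(-25 + 1\right)} = 8 + \sqrt{14674 - 24} = 8 + \sqrt{14650} = 8 + 5 \sqrt{586} \approx 129.04$)
$\sqrt{R + w} = \sqrt{\left(8 + 5 \sqrt{586}\right) - 25922} = \sqrt{-25914 + 5 \sqrt{586}}$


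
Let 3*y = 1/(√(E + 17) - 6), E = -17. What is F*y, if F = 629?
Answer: -629/18 ≈ -34.944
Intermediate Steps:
y = -1/18 (y = 1/(3*(√(-17 + 17) - 6)) = 1/(3*(√0 - 6)) = 1/(3*(0 - 6)) = (⅓)/(-6) = (⅓)*(-⅙) = -1/18 ≈ -0.055556)
F*y = 629*(-1/18) = -629/18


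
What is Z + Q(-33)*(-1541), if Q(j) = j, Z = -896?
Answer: 49957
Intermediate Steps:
Z + Q(-33)*(-1541) = -896 - 33*(-1541) = -896 + 50853 = 49957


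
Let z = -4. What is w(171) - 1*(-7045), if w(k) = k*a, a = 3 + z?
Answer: 6874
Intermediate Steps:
a = -1 (a = 3 - 4 = -1)
w(k) = -k (w(k) = k*(-1) = -k)
w(171) - 1*(-7045) = -1*171 - 1*(-7045) = -171 + 7045 = 6874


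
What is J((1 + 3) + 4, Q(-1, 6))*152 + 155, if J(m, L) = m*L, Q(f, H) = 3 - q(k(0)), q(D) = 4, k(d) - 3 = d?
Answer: -1061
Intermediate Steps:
k(d) = 3 + d
Q(f, H) = -1 (Q(f, H) = 3 - 1*4 = 3 - 4 = -1)
J(m, L) = L*m
J((1 + 3) + 4, Q(-1, 6))*152 + 155 = -((1 + 3) + 4)*152 + 155 = -(4 + 4)*152 + 155 = -1*8*152 + 155 = -8*152 + 155 = -1216 + 155 = -1061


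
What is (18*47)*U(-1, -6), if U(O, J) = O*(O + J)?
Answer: 5922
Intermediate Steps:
U(O, J) = O*(J + O)
(18*47)*U(-1, -6) = (18*47)*(-(-6 - 1)) = 846*(-1*(-7)) = 846*7 = 5922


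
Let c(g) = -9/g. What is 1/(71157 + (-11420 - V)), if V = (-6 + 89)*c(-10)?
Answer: 10/596623 ≈ 1.6761e-5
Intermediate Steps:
V = 747/10 (V = (-6 + 89)*(-9/(-10)) = 83*(-9*(-⅒)) = 83*(9/10) = 747/10 ≈ 74.700)
1/(71157 + (-11420 - V)) = 1/(71157 + (-11420 - 1*747/10)) = 1/(71157 + (-11420 - 747/10)) = 1/(71157 - 114947/10) = 1/(596623/10) = 10/596623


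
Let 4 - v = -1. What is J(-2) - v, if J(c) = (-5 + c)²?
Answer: 44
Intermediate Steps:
v = 5 (v = 4 - 1*(-1) = 4 + 1 = 5)
J(-2) - v = (-5 - 2)² - 1*5 = (-7)² - 5 = 49 - 5 = 44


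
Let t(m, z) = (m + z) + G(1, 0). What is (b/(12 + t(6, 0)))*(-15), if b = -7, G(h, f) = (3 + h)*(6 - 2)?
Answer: 105/34 ≈ 3.0882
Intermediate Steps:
G(h, f) = 12 + 4*h (G(h, f) = (3 + h)*4 = 12 + 4*h)
t(m, z) = 16 + m + z (t(m, z) = (m + z) + (12 + 4*1) = (m + z) + (12 + 4) = (m + z) + 16 = 16 + m + z)
(b/(12 + t(6, 0)))*(-15) = -7/(12 + (16 + 6 + 0))*(-15) = -7/(12 + 22)*(-15) = -7/34*(-15) = 105/34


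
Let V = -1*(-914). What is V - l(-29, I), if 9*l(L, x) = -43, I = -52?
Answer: 8269/9 ≈ 918.78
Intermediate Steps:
l(L, x) = -43/9 (l(L, x) = (⅑)*(-43) = -43/9)
V = 914
V - l(-29, I) = 914 - 1*(-43/9) = 914 + 43/9 = 8269/9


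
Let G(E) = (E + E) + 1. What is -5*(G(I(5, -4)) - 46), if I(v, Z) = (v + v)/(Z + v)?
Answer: 125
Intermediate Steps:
I(v, Z) = 2*v/(Z + v) (I(v, Z) = (2*v)/(Z + v) = 2*v/(Z + v))
G(E) = 1 + 2*E (G(E) = 2*E + 1 = 1 + 2*E)
-5*(G(I(5, -4)) - 46) = -5*((1 + 2*(2*5/(-4 + 5))) - 46) = -5*((1 + 2*(2*5/1)) - 46) = -5*((1 + 2*(2*5*1)) - 46) = -5*((1 + 2*10) - 46) = -5*((1 + 20) - 46) = -5*(21 - 46) = -5*(-25) = 125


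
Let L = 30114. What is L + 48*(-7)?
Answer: 29778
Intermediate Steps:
L + 48*(-7) = 30114 + 48*(-7) = 30114 - 336 = 29778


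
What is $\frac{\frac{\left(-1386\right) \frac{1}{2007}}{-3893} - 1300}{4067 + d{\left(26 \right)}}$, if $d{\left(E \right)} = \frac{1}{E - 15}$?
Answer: $- \frac{6207193003}{19419401291} \approx -0.31964$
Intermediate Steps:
$d{\left(E \right)} = \frac{1}{-15 + E}$
$\frac{\frac{\left(-1386\right) \frac{1}{2007}}{-3893} - 1300}{4067 + d{\left(26 \right)}} = \frac{\frac{\left(-1386\right) \frac{1}{2007}}{-3893} - 1300}{4067 + \frac{1}{-15 + 26}} = \frac{\left(-1386\right) \frac{1}{2007} \left(- \frac{1}{3893}\right) - 1300}{4067 + \frac{1}{11}} = \frac{\left(- \frac{154}{223}\right) \left(- \frac{1}{3893}\right) - 1300}{4067 + \frac{1}{11}} = \frac{\frac{154}{868139} - 1300}{\frac{44738}{11}} = \left(- \frac{1128580546}{868139}\right) \frac{11}{44738} = - \frac{6207193003}{19419401291}$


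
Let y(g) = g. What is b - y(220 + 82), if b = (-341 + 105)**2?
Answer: 55394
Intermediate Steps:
b = 55696 (b = (-236)**2 = 55696)
b - y(220 + 82) = 55696 - (220 + 82) = 55696 - 1*302 = 55696 - 302 = 55394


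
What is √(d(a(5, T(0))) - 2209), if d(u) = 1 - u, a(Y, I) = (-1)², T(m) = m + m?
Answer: 47*I ≈ 47.0*I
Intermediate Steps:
T(m) = 2*m
a(Y, I) = 1
√(d(a(5, T(0))) - 2209) = √((1 - 1*1) - 2209) = √((1 - 1) - 2209) = √(0 - 2209) = √(-2209) = 47*I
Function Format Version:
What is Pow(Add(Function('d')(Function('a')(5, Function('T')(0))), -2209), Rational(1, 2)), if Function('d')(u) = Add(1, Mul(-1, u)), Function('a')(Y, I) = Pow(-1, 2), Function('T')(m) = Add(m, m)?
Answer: Mul(47, I) ≈ Mul(47.000, I)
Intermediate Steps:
Function('T')(m) = Mul(2, m)
Function('a')(Y, I) = 1
Pow(Add(Function('d')(Function('a')(5, Function('T')(0))), -2209), Rational(1, 2)) = Pow(Add(Add(1, Mul(-1, 1)), -2209), Rational(1, 2)) = Pow(Add(Add(1, -1), -2209), Rational(1, 2)) = Pow(Add(0, -2209), Rational(1, 2)) = Pow(-2209, Rational(1, 2)) = Mul(47, I)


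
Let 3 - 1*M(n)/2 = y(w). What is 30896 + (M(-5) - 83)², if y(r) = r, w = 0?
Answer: 36825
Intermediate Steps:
M(n) = 6 (M(n) = 6 - 2*0 = 6 + 0 = 6)
30896 + (M(-5) - 83)² = 30896 + (6 - 83)² = 30896 + (-77)² = 30896 + 5929 = 36825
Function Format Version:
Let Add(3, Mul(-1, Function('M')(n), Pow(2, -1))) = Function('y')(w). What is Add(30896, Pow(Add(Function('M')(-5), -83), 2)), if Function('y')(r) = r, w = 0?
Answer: 36825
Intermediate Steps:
Function('M')(n) = 6 (Function('M')(n) = Add(6, Mul(-2, 0)) = Add(6, 0) = 6)
Add(30896, Pow(Add(Function('M')(-5), -83), 2)) = Add(30896, Pow(Add(6, -83), 2)) = Add(30896, Pow(-77, 2)) = Add(30896, 5929) = 36825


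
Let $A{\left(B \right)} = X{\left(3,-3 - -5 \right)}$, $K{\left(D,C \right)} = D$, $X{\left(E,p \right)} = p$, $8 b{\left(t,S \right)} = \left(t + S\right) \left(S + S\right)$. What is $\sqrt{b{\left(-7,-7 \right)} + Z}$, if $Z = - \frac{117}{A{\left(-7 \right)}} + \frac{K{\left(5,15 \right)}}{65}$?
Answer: $\frac{21 i \sqrt{13}}{13} \approx 5.8244 i$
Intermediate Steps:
$b{\left(t,S \right)} = \frac{S \left(S + t\right)}{4}$ ($b{\left(t,S \right)} = \frac{\left(t + S\right) \left(S + S\right)}{8} = \frac{\left(S + t\right) 2 S}{8} = \frac{2 S \left(S + t\right)}{8} = \frac{S \left(S + t\right)}{4}$)
$A{\left(B \right)} = 2$ ($A{\left(B \right)} = -3 - -5 = -3 + 5 = 2$)
$Z = - \frac{1519}{26}$ ($Z = - \frac{117}{2} + \frac{5}{65} = \left(-117\right) \frac{1}{2} + 5 \cdot \frac{1}{65} = - \frac{117}{2} + \frac{1}{13} = - \frac{1519}{26} \approx -58.423$)
$\sqrt{b{\left(-7,-7 \right)} + Z} = \sqrt{\frac{1}{4} \left(-7\right) \left(-7 - 7\right) - \frac{1519}{26}} = \sqrt{\frac{1}{4} \left(-7\right) \left(-14\right) - \frac{1519}{26}} = \sqrt{\frac{49}{2} - \frac{1519}{26}} = \sqrt{- \frac{441}{13}} = \frac{21 i \sqrt{13}}{13}$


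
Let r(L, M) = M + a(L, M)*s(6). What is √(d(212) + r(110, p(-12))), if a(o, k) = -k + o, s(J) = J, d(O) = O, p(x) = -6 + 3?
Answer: √887 ≈ 29.783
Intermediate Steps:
p(x) = -3
a(o, k) = o - k
r(L, M) = -5*M + 6*L (r(L, M) = M + (L - M)*6 = M + (-6*M + 6*L) = -5*M + 6*L)
√(d(212) + r(110, p(-12))) = √(212 + (-5*(-3) + 6*110)) = √(212 + (15 + 660)) = √(212 + 675) = √887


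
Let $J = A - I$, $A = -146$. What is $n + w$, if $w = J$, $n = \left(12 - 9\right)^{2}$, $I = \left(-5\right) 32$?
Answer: $23$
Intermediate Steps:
$I = -160$
$n = 9$ ($n = 3^{2} = 9$)
$J = 14$ ($J = -146 - -160 = -146 + 160 = 14$)
$w = 14$
$n + w = 9 + 14 = 23$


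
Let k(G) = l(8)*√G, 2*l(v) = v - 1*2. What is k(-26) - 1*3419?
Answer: -3419 + 3*I*√26 ≈ -3419.0 + 15.297*I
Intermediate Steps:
l(v) = -1 + v/2 (l(v) = (v - 1*2)/2 = (v - 2)/2 = (-2 + v)/2 = -1 + v/2)
k(G) = 3*√G (k(G) = (-1 + (½)*8)*√G = (-1 + 4)*√G = 3*√G)
k(-26) - 1*3419 = 3*√(-26) - 1*3419 = 3*(I*√26) - 3419 = 3*I*√26 - 3419 = -3419 + 3*I*√26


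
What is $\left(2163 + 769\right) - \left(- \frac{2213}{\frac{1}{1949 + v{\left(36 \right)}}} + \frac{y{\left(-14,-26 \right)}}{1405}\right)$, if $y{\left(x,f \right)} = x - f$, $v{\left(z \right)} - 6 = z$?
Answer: $\frac{6194666063}{1405} \approx 4.409 \cdot 10^{6}$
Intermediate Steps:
$v{\left(z \right)} = 6 + z$
$\left(2163 + 769\right) - \left(- \frac{2213}{\frac{1}{1949 + v{\left(36 \right)}}} + \frac{y{\left(-14,-26 \right)}}{1405}\right) = \left(2163 + 769\right) - \left(- \frac{2213}{\frac{1}{1949 + \left(6 + 36\right)}} + \frac{-14 - -26}{1405}\right) = 2932 - \left(- \frac{2213}{\frac{1}{1949 + 42}} + \left(-14 + 26\right) \frac{1}{1405}\right) = 2932 - \left(- \frac{2213}{\frac{1}{1991}} + 12 \cdot \frac{1}{1405}\right) = 2932 - \left(- 2213 \frac{1}{\frac{1}{1991}} + \frac{12}{1405}\right) = 2932 - \left(\left(-2213\right) 1991 + \frac{12}{1405}\right) = 2932 - \left(-4406083 + \frac{12}{1405}\right) = 2932 - - \frac{6190546603}{1405} = 2932 + \frac{6190546603}{1405} = \frac{6194666063}{1405}$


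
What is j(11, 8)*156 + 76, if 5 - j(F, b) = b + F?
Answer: -2108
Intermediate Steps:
j(F, b) = 5 - F - b (j(F, b) = 5 - (b + F) = 5 - (F + b) = 5 + (-F - b) = 5 - F - b)
j(11, 8)*156 + 76 = (5 - 1*11 - 1*8)*156 + 76 = (5 - 11 - 8)*156 + 76 = -14*156 + 76 = -2184 + 76 = -2108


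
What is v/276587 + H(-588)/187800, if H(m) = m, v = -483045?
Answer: -7573207013/4328586550 ≈ -1.7496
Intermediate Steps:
v/276587 + H(-588)/187800 = -483045/276587 - 588/187800 = -483045*1/276587 - 588*1/187800 = -483045/276587 - 49/15650 = -7573207013/4328586550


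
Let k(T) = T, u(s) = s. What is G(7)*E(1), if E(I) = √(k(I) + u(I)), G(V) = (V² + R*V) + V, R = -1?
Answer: 49*√2 ≈ 69.297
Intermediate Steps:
G(V) = V² (G(V) = (V² - V) + V = V²)
E(I) = √2*√I (E(I) = √(I + I) = √(2*I) = √2*√I)
G(7)*E(1) = 7²*(√2*√1) = 49*(√2*1) = 49*√2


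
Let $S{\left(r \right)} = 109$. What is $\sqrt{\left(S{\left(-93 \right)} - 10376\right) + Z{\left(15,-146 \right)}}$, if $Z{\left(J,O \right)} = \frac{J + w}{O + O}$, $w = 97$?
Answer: $\frac{i \sqrt{54714887}}{73} \approx 101.33 i$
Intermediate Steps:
$Z{\left(J,O \right)} = \frac{97 + J}{2 O}$ ($Z{\left(J,O \right)} = \frac{J + 97}{O + O} = \frac{97 + J}{2 O}$)
$\sqrt{\left(S{\left(-93 \right)} - 10376\right) + Z{\left(15,-146 \right)}} = \sqrt{\left(109 - 10376\right) + \frac{97 + 15}{2 \left(-146\right)}} = \sqrt{\left(109 - 10376\right) + \frac{1}{2} \left(- \frac{1}{146}\right) 112} = \sqrt{-10267 - \frac{28}{73}} = \sqrt{- \frac{749519}{73}} = \frac{i \sqrt{54714887}}{73}$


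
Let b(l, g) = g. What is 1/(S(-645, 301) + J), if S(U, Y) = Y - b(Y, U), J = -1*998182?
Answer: -1/997236 ≈ -1.0028e-6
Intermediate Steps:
J = -998182
S(U, Y) = Y - U
1/(S(-645, 301) + J) = 1/((301 - 1*(-645)) - 998182) = 1/((301 + 645) - 998182) = 1/(946 - 998182) = 1/(-997236) = -1/997236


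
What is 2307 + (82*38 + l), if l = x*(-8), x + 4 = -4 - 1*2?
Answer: 5503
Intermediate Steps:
x = -10 (x = -4 + (-4 - 1*2) = -4 + (-4 - 2) = -4 - 6 = -10)
l = 80 (l = -10*(-8) = 80)
2307 + (82*38 + l) = 2307 + (82*38 + 80) = 2307 + (3116 + 80) = 2307 + 3196 = 5503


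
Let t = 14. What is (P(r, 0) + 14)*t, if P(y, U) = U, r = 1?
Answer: 196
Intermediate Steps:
(P(r, 0) + 14)*t = (0 + 14)*14 = 14*14 = 196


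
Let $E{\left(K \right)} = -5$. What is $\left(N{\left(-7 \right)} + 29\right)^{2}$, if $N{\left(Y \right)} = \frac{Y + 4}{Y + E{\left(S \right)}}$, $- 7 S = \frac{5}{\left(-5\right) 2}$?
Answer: $\frac{13689}{16} \approx 855.56$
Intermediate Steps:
$S = \frac{1}{14}$ ($S = - \frac{5 \frac{1}{\left(-5\right) 2}}{7} = - \frac{5 \frac{1}{-10}}{7} = - \frac{5 \left(- \frac{1}{10}\right)}{7} = \left(- \frac{1}{7}\right) \left(- \frac{1}{2}\right) = \frac{1}{14} \approx 0.071429$)
$N{\left(Y \right)} = \frac{4 + Y}{-5 + Y}$ ($N{\left(Y \right)} = \frac{Y + 4}{Y - 5} = \frac{4 + Y}{-5 + Y}$)
$\left(N{\left(-7 \right)} + 29\right)^{2} = \left(\frac{4 - 7}{-5 - 7} + 29\right)^{2} = \left(\frac{1}{-12} \left(-3\right) + 29\right)^{2} = \left(\left(- \frac{1}{12}\right) \left(-3\right) + 29\right)^{2} = \left(\frac{1}{4} + 29\right)^{2} = \left(\frac{117}{4}\right)^{2} = \frac{13689}{16}$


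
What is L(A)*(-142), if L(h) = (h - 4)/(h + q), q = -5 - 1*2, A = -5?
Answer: -213/2 ≈ -106.50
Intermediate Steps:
q = -7 (q = -5 - 2 = -7)
L(h) = (-4 + h)/(-7 + h) (L(h) = (h - 4)/(h - 7) = (-4 + h)/(-7 + h))
L(A)*(-142) = ((-4 - 5)/(-7 - 5))*(-142) = (-9/(-12))*(-142) = -1/12*(-9)*(-142) = (¾)*(-142) = -213/2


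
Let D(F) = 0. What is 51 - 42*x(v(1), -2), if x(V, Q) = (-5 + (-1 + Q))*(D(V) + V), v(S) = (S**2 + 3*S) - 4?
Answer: 51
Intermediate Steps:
v(S) = -4 + S**2 + 3*S
x(V, Q) = V*(-6 + Q) (x(V, Q) = (-5 + (-1 + Q))*(0 + V) = (-6 + Q)*V = V*(-6 + Q))
51 - 42*x(v(1), -2) = 51 - 42*(-4 + 1**2 + 3*1)*(-6 - 2) = 51 - 42*(-4 + 1 + 3)*(-8) = 51 - 0*(-8) = 51 - 42*0 = 51 + 0 = 51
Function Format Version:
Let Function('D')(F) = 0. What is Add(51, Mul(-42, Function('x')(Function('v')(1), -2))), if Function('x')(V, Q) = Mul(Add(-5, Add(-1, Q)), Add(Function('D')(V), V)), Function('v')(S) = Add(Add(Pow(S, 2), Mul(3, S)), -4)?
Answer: 51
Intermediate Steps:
Function('v')(S) = Add(-4, Pow(S, 2), Mul(3, S))
Function('x')(V, Q) = Mul(V, Add(-6, Q)) (Function('x')(V, Q) = Mul(Add(-5, Add(-1, Q)), Add(0, V)) = Mul(Add(-6, Q), V) = Mul(V, Add(-6, Q)))
Add(51, Mul(-42, Function('x')(Function('v')(1), -2))) = Add(51, Mul(-42, Mul(Add(-4, Pow(1, 2), Mul(3, 1)), Add(-6, -2)))) = Add(51, Mul(-42, Mul(Add(-4, 1, 3), -8))) = Add(51, Mul(-42, Mul(0, -8))) = Add(51, Mul(-42, 0)) = Add(51, 0) = 51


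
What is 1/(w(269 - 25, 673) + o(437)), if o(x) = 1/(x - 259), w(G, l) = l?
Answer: 178/119795 ≈ 0.0014859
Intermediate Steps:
o(x) = 1/(-259 + x)
1/(w(269 - 25, 673) + o(437)) = 1/(673 + 1/(-259 + 437)) = 1/(673 + 1/178) = 1/(119795/178) = 178/119795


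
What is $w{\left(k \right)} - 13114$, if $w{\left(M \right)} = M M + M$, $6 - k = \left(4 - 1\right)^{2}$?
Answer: $-13108$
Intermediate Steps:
$k = -3$ ($k = 6 - \left(4 - 1\right)^{2} = 6 - 3^{2} = 6 - 9 = -3$)
$w{\left(M \right)} = M + M^{2}$ ($w{\left(M \right)} = M^{2} + M = M + M^{2}$)
$w{\left(k \right)} - 13114 = - 3 \left(1 - 3\right) - 13114 = \left(-3\right) \left(-2\right) - 13114 = 6 - 13114 = -13108$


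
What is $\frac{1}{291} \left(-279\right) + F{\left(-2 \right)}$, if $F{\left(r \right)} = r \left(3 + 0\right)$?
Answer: $- \frac{675}{97} \approx -6.9588$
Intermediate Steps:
$F{\left(r \right)} = 3 r$ ($F{\left(r \right)} = r 3 = 3 r$)
$\frac{1}{291} \left(-279\right) + F{\left(-2 \right)} = \frac{1}{291} \left(-279\right) + 3 \left(-2\right) = \frac{1}{291} \left(-279\right) - 6 = - \frac{93}{97} - 6 = - \frac{675}{97}$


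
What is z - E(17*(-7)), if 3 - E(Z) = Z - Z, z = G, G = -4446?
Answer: -4449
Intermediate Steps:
z = -4446
E(Z) = 3 (E(Z) = 3 - (Z - Z) = 3 - 1*0 = 3 + 0 = 3)
z - E(17*(-7)) = -4446 - 1*3 = -4446 - 3 = -4449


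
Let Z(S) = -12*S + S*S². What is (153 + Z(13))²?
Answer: 4813636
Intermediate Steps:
Z(S) = S³ - 12*S (Z(S) = -12*S + S³ = S³ - 12*S)
(153 + Z(13))² = (153 + 13*(-12 + 13²))² = (153 + 13*(-12 + 169))² = (153 + 13*157)² = (153 + 2041)² = 2194² = 4813636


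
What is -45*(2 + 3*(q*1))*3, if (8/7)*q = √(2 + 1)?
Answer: -270 - 2835*√3/8 ≈ -883.80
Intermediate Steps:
q = 7*√3/8 (q = 7*√(2 + 1)/8 = 7*√3/8 ≈ 1.5155)
-45*(2 + 3*(q*1))*3 = -45*(2 + 3*((7*√3/8)*1))*3 = -45*(2 + 3*(7*√3/8))*3 = -45*(2 + 21*√3/8)*3 = (-90 - 945*√3/8)*3 = -270 - 2835*√3/8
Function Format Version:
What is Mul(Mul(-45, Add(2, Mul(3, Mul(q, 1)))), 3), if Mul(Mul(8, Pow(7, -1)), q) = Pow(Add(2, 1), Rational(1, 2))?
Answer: Add(-270, Mul(Rational(-2835, 8), Pow(3, Rational(1, 2)))) ≈ -883.80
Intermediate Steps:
q = Mul(Rational(7, 8), Pow(3, Rational(1, 2))) (q = Mul(Rational(7, 8), Pow(Add(2, 1), Rational(1, 2))) = Mul(Rational(7, 8), Pow(3, Rational(1, 2))) ≈ 1.5155)
Mul(Mul(-45, Add(2, Mul(3, Mul(q, 1)))), 3) = Mul(Mul(-45, Add(2, Mul(3, Mul(Mul(Rational(7, 8), Pow(3, Rational(1, 2))), 1)))), 3) = Mul(Mul(-45, Add(2, Mul(3, Mul(Rational(7, 8), Pow(3, Rational(1, 2)))))), 3) = Mul(Mul(-45, Add(2, Mul(Rational(21, 8), Pow(3, Rational(1, 2))))), 3) = Mul(Add(-90, Mul(Rational(-945, 8), Pow(3, Rational(1, 2)))), 3) = Add(-270, Mul(Rational(-2835, 8), Pow(3, Rational(1, 2))))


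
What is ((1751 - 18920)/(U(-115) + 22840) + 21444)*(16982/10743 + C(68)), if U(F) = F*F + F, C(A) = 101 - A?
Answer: 95462708770377/128736950 ≈ 7.4153e+5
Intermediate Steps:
U(F) = F + F² (U(F) = F² + F = F + F²)
((1751 - 18920)/(U(-115) + 22840) + 21444)*(16982/10743 + C(68)) = ((1751 - 18920)/(-115*(1 - 115) + 22840) + 21444)*(16982/10743 + (101 - 1*68)) = (-17169/(-115*(-114) + 22840) + 21444)*(16982*(1/10743) + (101 - 68)) = (-17169/(13110 + 22840) + 21444)*(16982/10743 + 33) = (-17169/35950 + 21444)*(371501/10743) = (770894631/35950)*(371501/10743) = 95462708770377/128736950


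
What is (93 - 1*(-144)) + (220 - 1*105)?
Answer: 352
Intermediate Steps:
(93 - 1*(-144)) + (220 - 1*105) = (93 + 144) + (220 - 105) = 237 + 115 = 352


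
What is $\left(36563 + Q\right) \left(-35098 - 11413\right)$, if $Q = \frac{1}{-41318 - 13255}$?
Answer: $- \frac{92805844685578}{54573} \approx -1.7006 \cdot 10^{9}$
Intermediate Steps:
$Q = - \frac{1}{54573}$ ($Q = \frac{1}{-54573} = - \frac{1}{54573} \approx -1.8324 \cdot 10^{-5}$)
$\left(36563 + Q\right) \left(-35098 - 11413\right) = \left(36563 - \frac{1}{54573}\right) \left(-35098 - 11413\right) = \frac{1995352598}{54573} \left(-46511\right) = - \frac{92805844685578}{54573}$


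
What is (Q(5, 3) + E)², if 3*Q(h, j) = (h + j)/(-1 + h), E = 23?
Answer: 5041/9 ≈ 560.11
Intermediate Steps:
Q(h, j) = (h + j)/(3*(-1 + h)) (Q(h, j) = ((h + j)/(-1 + h))/3 = (h + j)/(3*(-1 + h)))
(Q(5, 3) + E)² = ((5 + 3)/(3*(-1 + 5)) + 23)² = ((⅓)*8/4 + 23)² = ((⅓)*(¼)*8 + 23)² = (⅔ + 23)² = (71/3)² = 5041/9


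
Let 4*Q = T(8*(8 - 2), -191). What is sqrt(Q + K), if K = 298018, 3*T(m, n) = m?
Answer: sqrt(298022) ≈ 545.91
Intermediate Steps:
T(m, n) = m/3
Q = 4 (Q = ((8*(8 - 2))/3)/4 = ((8*6)/3)/4 = ((1/3)*48)/4 = (1/4)*16 = 4)
sqrt(Q + K) = sqrt(4 + 298018) = sqrt(298022)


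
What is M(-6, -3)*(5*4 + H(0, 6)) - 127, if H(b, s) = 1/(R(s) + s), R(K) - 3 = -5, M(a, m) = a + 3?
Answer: -751/4 ≈ -187.75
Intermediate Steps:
M(a, m) = 3 + a
R(K) = -2 (R(K) = 3 - 5 = -2)
H(b, s) = 1/(-2 + s)
M(-6, -3)*(5*4 + H(0, 6)) - 127 = (3 - 6)*(5*4 + 1/(-2 + 6)) - 127 = -3*(20 + 1/4) - 127 = -3*81/4 - 127 = -243/4 - 127 = -751/4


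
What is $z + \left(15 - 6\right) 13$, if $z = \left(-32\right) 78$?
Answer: $-2379$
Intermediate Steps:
$z = -2496$
$z + \left(15 - 6\right) 13 = -2496 + \left(15 - 6\right) 13 = -2496 + 9 \cdot 13 = -2496 + 117 = -2379$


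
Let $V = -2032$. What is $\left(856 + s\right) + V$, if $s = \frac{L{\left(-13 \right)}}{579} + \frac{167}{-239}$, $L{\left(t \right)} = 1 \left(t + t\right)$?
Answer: $- \frac{162838963}{138381} \approx -1176.7$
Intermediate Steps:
$L{\left(t \right)} = 2 t$ ($L{\left(t \right)} = 1 \cdot 2 t = 2 t$)
$s = - \frac{102907}{138381}$ ($s = \frac{2 \left(-13\right)}{579} + \frac{167}{-239} = \left(-26\right) \frac{1}{579} + 167 \left(- \frac{1}{239}\right) = - \frac{26}{579} - \frac{167}{239} = - \frac{102907}{138381} \approx -0.74365$)
$\left(856 + s\right) + V = \left(856 - \frac{102907}{138381}\right) - 2032 = \frac{118351229}{138381} - 2032 = - \frac{162838963}{138381}$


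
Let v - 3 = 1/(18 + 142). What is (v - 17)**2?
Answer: 5013121/25600 ≈ 195.82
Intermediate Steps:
v = 481/160 (v = 3 + 1/(18 + 142) = 3 + 1/160 = 481/160 ≈ 3.0062)
(v - 17)**2 = (481/160 - 17)**2 = (-2239/160)**2 = 5013121/25600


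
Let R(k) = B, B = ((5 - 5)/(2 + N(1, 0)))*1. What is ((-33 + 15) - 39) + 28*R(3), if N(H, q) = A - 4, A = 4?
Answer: -57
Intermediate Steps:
N(H, q) = 0 (N(H, q) = 4 - 4 = 0)
B = 0 (B = ((5 - 5)/(2 + 0))*1 = (0/2)*1 = (0*(½))*1 = 0*1 = 0)
R(k) = 0
((-33 + 15) - 39) + 28*R(3) = ((-33 + 15) - 39) + 28*0 = (-18 - 39) + 0 = -57 + 0 = -57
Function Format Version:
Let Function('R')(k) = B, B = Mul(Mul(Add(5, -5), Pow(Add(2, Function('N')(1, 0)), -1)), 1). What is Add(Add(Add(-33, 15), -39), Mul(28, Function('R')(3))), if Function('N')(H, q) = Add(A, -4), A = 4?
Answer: -57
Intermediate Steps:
Function('N')(H, q) = 0 (Function('N')(H, q) = Add(4, -4) = 0)
B = 0 (B = Mul(Mul(Add(5, -5), Pow(Add(2, 0), -1)), 1) = Mul(Mul(0, Pow(2, -1)), 1) = Mul(Mul(0, Rational(1, 2)), 1) = Mul(0, 1) = 0)
Function('R')(k) = 0
Add(Add(Add(-33, 15), -39), Mul(28, Function('R')(3))) = Add(Add(Add(-33, 15), -39), Mul(28, 0)) = Add(Add(-18, -39), 0) = Add(-57, 0) = -57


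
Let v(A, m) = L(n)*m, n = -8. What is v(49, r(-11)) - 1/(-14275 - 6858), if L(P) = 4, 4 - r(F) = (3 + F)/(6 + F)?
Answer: 1014389/105665 ≈ 9.6001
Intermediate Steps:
r(F) = 4 - (3 + F)/(6 + F)
v(A, m) = 4*m
v(49, r(-11)) - 1/(-14275 - 6858) = 4*(3*(7 - 11)/(6 - 11)) - 1/(-14275 - 6858) = 4*(3*(-4)/(-5)) - 1/(-21133) = 4*(3*(-⅕)*(-4)) - 1*(-1/21133) = 4*(12/5) + 1/21133 = 48/5 + 1/21133 = 1014389/105665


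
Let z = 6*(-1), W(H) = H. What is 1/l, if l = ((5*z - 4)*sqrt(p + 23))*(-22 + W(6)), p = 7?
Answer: sqrt(30)/16320 ≈ 0.00033561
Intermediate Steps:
z = -6
l = 544*sqrt(30) (l = ((5*(-6) - 4)*sqrt(7 + 23))*(-22 + 6) = ((-30 - 4)*sqrt(30))*(-16) = -34*sqrt(30)*(-16) = 544*sqrt(30) ≈ 2979.6)
1/l = 1/(544*sqrt(30)) = sqrt(30)/16320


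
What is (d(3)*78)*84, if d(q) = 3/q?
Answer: 6552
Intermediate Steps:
(d(3)*78)*84 = ((3/3)*78)*84 = ((3*(⅓))*78)*84 = (1*78)*84 = 78*84 = 6552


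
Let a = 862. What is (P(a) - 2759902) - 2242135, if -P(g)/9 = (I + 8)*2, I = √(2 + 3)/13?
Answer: -5002181 - 18*√5/13 ≈ -5.0022e+6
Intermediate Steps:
I = √5/13 (I = √5*(1/13) = √5/13 ≈ 0.17201)
P(g) = -144 - 18*√5/13 (P(g) = -9*(√5/13 + 8)*2 = -9*(8 + √5/13)*2 = -9*(16 + 2*√5/13) = -144 - 18*√5/13)
(P(a) - 2759902) - 2242135 = ((-144 - 18*√5/13) - 2759902) - 2242135 = (-2760046 - 18*√5/13) - 2242135 = -5002181 - 18*√5/13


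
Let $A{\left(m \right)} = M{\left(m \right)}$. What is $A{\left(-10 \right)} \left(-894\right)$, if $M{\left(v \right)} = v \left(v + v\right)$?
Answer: $-178800$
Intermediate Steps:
$M{\left(v \right)} = 2 v^{2}$ ($M{\left(v \right)} = v 2 v = 2 v^{2}$)
$A{\left(m \right)} = 2 m^{2}$
$A{\left(-10 \right)} \left(-894\right) = 2 \left(-10\right)^{2} \left(-894\right) = 2 \cdot 100 \left(-894\right) = 200 \left(-894\right) = -178800$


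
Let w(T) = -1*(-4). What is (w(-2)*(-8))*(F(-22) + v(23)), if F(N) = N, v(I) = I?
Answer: -32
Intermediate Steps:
w(T) = 4
(w(-2)*(-8))*(F(-22) + v(23)) = (4*(-8))*(-22 + 23) = -32*1 = -32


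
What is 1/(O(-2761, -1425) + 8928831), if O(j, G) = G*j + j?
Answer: 1/12860495 ≈ 7.7757e-8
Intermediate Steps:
O(j, G) = j + G*j
1/(O(-2761, -1425) + 8928831) = 1/(-2761*(1 - 1425) + 8928831) = 1/(-2761*(-1424) + 8928831) = 1/(3931664 + 8928831) = 1/12860495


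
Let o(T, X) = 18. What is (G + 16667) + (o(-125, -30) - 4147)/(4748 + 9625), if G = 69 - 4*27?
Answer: 238990115/14373 ≈ 16628.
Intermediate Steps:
G = -39 (G = 69 - 108 = -39)
(G + 16667) + (o(-125, -30) - 4147)/(4748 + 9625) = (-39 + 16667) + (18 - 4147)/(4748 + 9625) = 16628 - 4129/14373 = 238990115/14373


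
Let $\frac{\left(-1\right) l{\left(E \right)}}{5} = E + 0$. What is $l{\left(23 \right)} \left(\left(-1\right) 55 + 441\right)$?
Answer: $-44390$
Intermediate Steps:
$l{\left(E \right)} = - 5 E$ ($l{\left(E \right)} = - 5 \left(E + 0\right) = - 5 E$)
$l{\left(23 \right)} \left(\left(-1\right) 55 + 441\right) = \left(-5\right) 23 \left(\left(-1\right) 55 + 441\right) = - 115 \left(-55 + 441\right) = \left(-115\right) 386 = -44390$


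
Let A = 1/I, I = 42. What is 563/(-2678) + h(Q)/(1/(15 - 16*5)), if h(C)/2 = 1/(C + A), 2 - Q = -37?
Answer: -15544637/4389242 ≈ -3.5415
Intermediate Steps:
Q = 39 (Q = 2 - 1*(-37) = 2 + 37 = 39)
A = 1/42 ≈ 0.023810
h(C) = 2/(1/42 + C) (h(C) = 2/(C + 1/42) = 2/(1/42 + C))
563/(-2678) + h(Q)/(1/(15 - 16*5)) = 563/(-2678) + (84/(1 + 42*39))/(1/(15 - 16*5)) = 563*(-1/2678) + (84/(1 + 1638))/(1/(15 - 80)) = -563/2678 + (84/1639)/(1/(-65)) = -563/2678 + (84*(1/1639))/(-1/65) = -563/2678 + (84/1639)*(-65) = -563/2678 - 5460/1639 = -15544637/4389242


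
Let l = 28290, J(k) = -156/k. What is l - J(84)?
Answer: 198043/7 ≈ 28292.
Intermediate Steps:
l - J(84) = 28290 - (-156)/84 = 28290 - 1*(-13/7) = 28290 + 13/7 = 198043/7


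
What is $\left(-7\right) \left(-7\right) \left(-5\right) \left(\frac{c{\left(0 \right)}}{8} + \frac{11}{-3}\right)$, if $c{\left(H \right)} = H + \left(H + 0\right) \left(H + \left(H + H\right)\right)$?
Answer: $\frac{2695}{3} \approx 898.33$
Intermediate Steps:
$c{\left(H \right)} = H + 3 H^{2}$ ($c{\left(H \right)} = H + H \left(H + 2 H\right) = H + H 3 H = H + 3 H^{2}$)
$\left(-7\right) \left(-7\right) \left(-5\right) \left(\frac{c{\left(0 \right)}}{8} + \frac{11}{-3}\right) = \left(-7\right) \left(-7\right) \left(-5\right) \left(\frac{0 \left(1 + 3 \cdot 0\right)}{8} + \frac{11}{-3}\right) = 49 \left(-5\right) \left(0 \left(1 + 0\right) \frac{1}{8} + 11 \left(- \frac{1}{3}\right)\right) = - 245 \left(0 \cdot 1 \cdot \frac{1}{8} - \frac{11}{3}\right) = - 245 \left(0 \cdot \frac{1}{8} - \frac{11}{3}\right) = - 245 \left(0 - \frac{11}{3}\right) = \left(-245\right) \left(- \frac{11}{3}\right) = \frac{2695}{3}$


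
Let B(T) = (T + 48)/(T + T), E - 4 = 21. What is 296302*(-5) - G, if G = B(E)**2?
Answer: -3703780329/2500 ≈ -1.4815e+6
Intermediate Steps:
E = 25 (E = 4 + 21 = 25)
B(T) = (48 + T)/(2*T) (B(T) = (48 + T)/((2*T)) = (48 + T)*(1/(2*T)) = (48 + T)/(2*T))
G = 5329/2500 (G = ((1/2)*(48 + 25)/25)**2 = ((1/2)*(1/25)*73)**2 = (73/50)**2 = 5329/2500 ≈ 2.1316)
296302*(-5) - G = 296302*(-5) - 1*5329/2500 = -1481510 - 5329/2500 = -3703780329/2500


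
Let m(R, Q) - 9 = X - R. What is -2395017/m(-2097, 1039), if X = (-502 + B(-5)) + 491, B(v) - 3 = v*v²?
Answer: -2395017/1973 ≈ -1213.9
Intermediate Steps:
B(v) = 3 + v³ (B(v) = 3 + v*v² = 3 + v³)
X = -133 (X = (-502 + (3 + (-5)³)) + 491 = (-502 + (3 - 125)) + 491 = (-502 - 122) + 491 = -624 + 491 = -133)
m(R, Q) = -124 - R (m(R, Q) = 9 + (-133 - R) = -124 - R)
-2395017/m(-2097, 1039) = -2395017/(-124 - 1*(-2097)) = -2395017/(-124 + 2097) = -2395017/1973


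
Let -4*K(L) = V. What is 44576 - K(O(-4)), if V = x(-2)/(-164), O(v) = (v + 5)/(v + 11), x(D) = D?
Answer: 14620929/328 ≈ 44576.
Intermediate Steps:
O(v) = (5 + v)/(11 + v)
V = 1/82 (V = -2/(-164) = -2*(-1/164) = 1/82 ≈ 0.012195)
K(L) = -1/328 (K(L) = -¼*1/82 = -1/328)
44576 - K(O(-4)) = 44576 - 1*(-1/328) = 44576 + 1/328 = 14620929/328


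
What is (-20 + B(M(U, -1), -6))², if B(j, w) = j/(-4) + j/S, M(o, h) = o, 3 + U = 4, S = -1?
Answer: 7225/16 ≈ 451.56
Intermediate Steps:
U = 1 (U = -3 + 4 = 1)
B(j, w) = -5*j/4 (B(j, w) = j/(-4) + j/(-1) = j*(-¼) + j*(-1) = -j/4 - j = -5*j/4)
(-20 + B(M(U, -1), -6))² = (-20 - 5/4*1)² = (-20 - 5/4)² = (-85/4)² = 7225/16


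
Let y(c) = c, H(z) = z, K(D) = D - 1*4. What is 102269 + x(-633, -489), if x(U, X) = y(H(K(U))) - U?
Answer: 102265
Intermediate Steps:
K(D) = -4 + D (K(D) = D - 4 = -4 + D)
x(U, X) = -4 (x(U, X) = (-4 + U) - U = -4)
102269 + x(-633, -489) = 102269 - 4 = 102265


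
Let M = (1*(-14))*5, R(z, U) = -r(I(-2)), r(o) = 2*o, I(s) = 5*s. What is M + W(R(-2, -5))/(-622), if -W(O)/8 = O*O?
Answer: -20170/311 ≈ -64.855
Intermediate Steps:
R(z, U) = 20 (R(z, U) = -2*5*(-2) = -2*(-10) = -1*(-20) = 20)
M = -70 (M = -14*5 = -70)
W(O) = -8*O² (W(O) = -8*O*O = -8*O²)
M + W(R(-2, -5))/(-622) = -70 - 8*20²/(-622) = -70 - 8*400*(-1/622) = -70 - 3200*(-1/622) = -70 + 1600/311 = -20170/311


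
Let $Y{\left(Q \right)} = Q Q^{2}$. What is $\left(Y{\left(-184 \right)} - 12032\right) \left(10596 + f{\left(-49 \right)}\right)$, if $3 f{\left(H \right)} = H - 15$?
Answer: $-66002162688$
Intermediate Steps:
$f{\left(H \right)} = -5 + \frac{H}{3}$ ($f{\left(H \right)} = \frac{H - 15}{3} = \frac{-15 + H}{3} = -5 + \frac{H}{3}$)
$Y{\left(Q \right)} = Q^{3}$
$\left(Y{\left(-184 \right)} - 12032\right) \left(10596 + f{\left(-49 \right)}\right) = \left(\left(-184\right)^{3} - 12032\right) \left(10596 + \left(-5 + \frac{1}{3} \left(-49\right)\right)\right) = \left(-6229504 - 12032\right) \left(10596 - \frac{64}{3}\right) = - 6241536 \left(10596 - \frac{64}{3}\right) = \left(-6241536\right) \frac{31724}{3} = -66002162688$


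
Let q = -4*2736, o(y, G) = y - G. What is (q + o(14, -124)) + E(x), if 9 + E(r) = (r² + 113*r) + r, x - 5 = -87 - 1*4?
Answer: -13223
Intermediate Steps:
x = -86 (x = 5 + (-87 - 1*4) = 5 + (-87 - 4) = 5 - 91 = -86)
q = -10944
E(r) = -9 + r² + 114*r (E(r) = -9 + ((r² + 113*r) + r) = -9 + (r² + 114*r) = -9 + r² + 114*r)
(q + o(14, -124)) + E(x) = (-10944 + (14 - 1*(-124))) + (-9 + (-86)² + 114*(-86)) = (-10944 + (14 + 124)) + (-9 + 7396 - 9804) = (-10944 + 138) - 2417 = -10806 - 2417 = -13223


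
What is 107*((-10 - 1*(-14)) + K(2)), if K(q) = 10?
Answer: 1498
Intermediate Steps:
107*((-10 - 1*(-14)) + K(2)) = 107*((-10 - 1*(-14)) + 10) = 107*((-10 + 14) + 10) = 107*(4 + 10) = 107*14 = 1498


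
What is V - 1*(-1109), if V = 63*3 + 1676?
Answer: 2974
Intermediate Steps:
V = 1865 (V = 189 + 1676 = 1865)
V - 1*(-1109) = 1865 - 1*(-1109) = 1865 + 1109 = 2974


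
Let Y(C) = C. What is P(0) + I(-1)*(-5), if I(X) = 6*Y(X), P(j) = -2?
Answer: 28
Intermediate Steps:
I(X) = 6*X
P(0) + I(-1)*(-5) = -2 + (6*(-1))*(-5) = -2 - 6*(-5) = -2 + 30 = 28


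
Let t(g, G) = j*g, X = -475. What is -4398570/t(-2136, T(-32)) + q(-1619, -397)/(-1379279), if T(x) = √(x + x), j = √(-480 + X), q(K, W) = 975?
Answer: -975/1379279 - 146619*I*√955/67996 ≈ -0.00070689 - 66.636*I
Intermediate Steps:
j = I*√955 (j = √(-480 - 475) = √(-955) = I*√955 ≈ 30.903*I)
T(x) = √2*√x (T(x) = √(2*x) = √2*√x)
t(g, G) = I*g*√955 (t(g, G) = (I*√955)*g = I*g*√955)
-4398570/t(-2136, T(-32)) + q(-1619, -397)/(-1379279) = -4398570*I*√955/2039880 + 975/(-1379279) = -4398570*I*√955/2039880 + 975*(-1/1379279) = -146619*I*√955/67996 - 975/1379279 = -975/1379279 - 146619*I*√955/67996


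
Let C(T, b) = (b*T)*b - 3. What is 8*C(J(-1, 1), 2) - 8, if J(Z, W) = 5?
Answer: 128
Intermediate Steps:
C(T, b) = -3 + T*b² (C(T, b) = (T*b)*b - 3 = T*b² - 3 = -3 + T*b²)
8*C(J(-1, 1), 2) - 8 = 8*(-3 + 5*2²) - 8 = 8*(-3 + 5*4) - 8 = 8*(-3 + 20) - 8 = 8*17 - 8 = 136 - 8 = 128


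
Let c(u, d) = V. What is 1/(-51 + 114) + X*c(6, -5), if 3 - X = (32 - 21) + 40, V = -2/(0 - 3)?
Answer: -2015/63 ≈ -31.984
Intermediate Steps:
V = 2/3 (V = -2/(-3) = -1/3*(-2) = 2/3 ≈ 0.66667)
c(u, d) = 2/3
X = -48 (X = 3 - ((32 - 21) + 40) = 3 - (11 + 40) = 3 - 1*51 = 3 - 51 = -48)
1/(-51 + 114) + X*c(6, -5) = 1/(-51 + 114) - 48*2/3 = 1/63 - 32 = -2015/63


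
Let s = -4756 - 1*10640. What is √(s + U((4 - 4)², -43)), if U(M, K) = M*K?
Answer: 2*I*√3849 ≈ 124.08*I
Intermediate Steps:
U(M, K) = K*M
s = -15396 (s = -4756 - 10640 = -15396)
√(s + U((4 - 4)², -43)) = √(-15396 - 43*(4 - 4)²) = √(-15396 - 43*0²) = √(-15396 - 43*0) = √(-15396 + 0) = √(-15396) = 2*I*√3849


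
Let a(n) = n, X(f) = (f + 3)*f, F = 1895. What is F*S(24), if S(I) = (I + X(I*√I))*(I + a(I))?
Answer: 1259614080 + 13098240*√6 ≈ 1.2917e+9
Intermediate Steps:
X(f) = f*(3 + f) (X(f) = (3 + f)*f = f*(3 + f))
S(I) = 2*I*(I + I^(3/2)*(3 + I^(3/2))) (S(I) = (I + (I*√I)*(3 + I*√I))*(I + I) = (I + I^(3/2)*(3 + I^(3/2)))*(2*I) = 2*I*(I + I^(3/2)*(3 + I^(3/2))))
F*S(24) = 1895*(2*24² + 2*24⁴ + 6*24^(5/2)) = 1895*(2*576 + 2*331776 + 6*(1152*√6)) = 1895*(1152 + 663552 + 6912*√6) = 1895*(664704 + 6912*√6) = 1259614080 + 13098240*√6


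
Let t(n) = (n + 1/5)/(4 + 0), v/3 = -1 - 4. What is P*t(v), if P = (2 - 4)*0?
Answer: 0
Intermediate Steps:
v = -15 (v = 3*(-1 - 4) = 3*(-5) = -15)
P = 0 (P = -2*0 = 0)
t(n) = 1/20 + n/4 (t(n) = (n + 1/5)/4 = (1/5 + n)*(1/4) = 1/20 + n/4)
P*t(v) = 0*(1/20 + (1/4)*(-15)) = 0*(1/20 - 15/4) = 0*(-37/10) = 0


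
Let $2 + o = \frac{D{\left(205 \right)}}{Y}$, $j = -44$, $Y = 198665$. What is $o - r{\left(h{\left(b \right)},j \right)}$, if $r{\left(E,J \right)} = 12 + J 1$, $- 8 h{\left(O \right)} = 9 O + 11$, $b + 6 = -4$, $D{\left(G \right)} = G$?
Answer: $\frac{1192031}{39733} \approx 30.001$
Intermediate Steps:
$b = -10$ ($b = -6 - 4 = -10$)
$h{\left(O \right)} = - \frac{11}{8} - \frac{9 O}{8}$ ($h{\left(O \right)} = - \frac{9 O + 11}{8} = - \frac{11 + 9 O}{8} = - \frac{11}{8} - \frac{9 O}{8}$)
$r{\left(E,J \right)} = 12 + J$
$o = - \frac{79425}{39733}$ ($o = -2 + \frac{205}{198665} = -2 + 205 \cdot \frac{1}{198665} = -2 + \frac{41}{39733} = - \frac{79425}{39733} \approx -1.999$)
$o - r{\left(h{\left(b \right)},j \right)} = - \frac{79425}{39733} - \left(12 - 44\right) = - \frac{79425}{39733} - -32 = - \frac{79425}{39733} + 32 = \frac{1192031}{39733}$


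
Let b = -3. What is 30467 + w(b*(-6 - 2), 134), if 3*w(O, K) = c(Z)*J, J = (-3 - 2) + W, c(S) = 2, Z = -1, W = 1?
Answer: 91393/3 ≈ 30464.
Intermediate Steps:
J = -4 (J = (-3 - 2) + 1 = -5 + 1 = -4)
w(O, K) = -8/3 (w(O, K) = (2*(-4))/3 = (⅓)*(-8) = -8/3)
30467 + w(b*(-6 - 2), 134) = 30467 - 8/3 = 91393/3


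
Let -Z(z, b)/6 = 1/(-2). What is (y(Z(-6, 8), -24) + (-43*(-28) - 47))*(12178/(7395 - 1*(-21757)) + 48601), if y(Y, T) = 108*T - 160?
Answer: -1129920752675/14576 ≈ -7.7519e+7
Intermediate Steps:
Z(z, b) = 3 (Z(z, b) = -6/(-2) = -6*(-½) = 3)
y(Y, T) = -160 + 108*T
(y(Z(-6, 8), -24) + (-43*(-28) - 47))*(12178/(7395 - 1*(-21757)) + 48601) = ((-160 + 108*(-24)) + (-43*(-28) - 47))*(12178/(7395 - 1*(-21757)) + 48601) = ((-160 - 2592) + (1204 - 47))*(12178/(7395 + 21757) + 48601) = (-2752 + 1157)*(12178/29152 + 48601) = -1595*(12178*(1/29152) + 48601) = -1595*(6089/14576 + 48601) = -1595*708414265/14576 = -1129920752675/14576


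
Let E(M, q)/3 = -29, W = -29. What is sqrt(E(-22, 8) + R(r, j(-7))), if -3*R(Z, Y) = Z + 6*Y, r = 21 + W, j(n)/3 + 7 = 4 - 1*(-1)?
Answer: I*sqrt(651)/3 ≈ 8.5049*I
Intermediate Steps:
E(M, q) = -87 (E(M, q) = 3*(-29) = -87)
j(n) = -6 (j(n) = -21 + 3*(4 - 1*(-1)) = -21 + 3*(4 + 1) = -21 + 3*5 = -21 + 15 = -6)
r = -8 (r = 21 - 29 = -8)
R(Z, Y) = -2*Y - Z/3 (R(Z, Y) = -(Z + 6*Y)/3 = -2*Y - Z/3)
sqrt(E(-22, 8) + R(r, j(-7))) = sqrt(-87 + (-2*(-6) - 1/3*(-8))) = sqrt(-87 + (12 + 8/3)) = sqrt(-87 + 44/3) = sqrt(-217/3) = I*sqrt(651)/3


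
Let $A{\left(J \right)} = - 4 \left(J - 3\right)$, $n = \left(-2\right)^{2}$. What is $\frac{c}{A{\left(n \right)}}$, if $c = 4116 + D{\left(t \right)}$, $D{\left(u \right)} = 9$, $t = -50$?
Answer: $- \frac{4125}{4} \approx -1031.3$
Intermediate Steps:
$n = 4$
$A{\left(J \right)} = 12 - 4 J$ ($A{\left(J \right)} = - 4 \left(-3 + J\right) = 12 - 4 J$)
$c = 4125$ ($c = 4116 + 9 = 4125$)
$\frac{c}{A{\left(n \right)}} = \frac{4125}{12 - 16} = \frac{4125}{-4} = 4125 \left(- \frac{1}{4}\right) = - \frac{4125}{4}$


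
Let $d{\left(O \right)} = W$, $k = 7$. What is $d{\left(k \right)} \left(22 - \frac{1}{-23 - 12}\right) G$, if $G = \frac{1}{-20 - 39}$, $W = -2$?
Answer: $\frac{1542}{2065} \approx 0.74673$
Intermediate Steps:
$d{\left(O \right)} = -2$
$G = - \frac{1}{59}$ ($G = \frac{1}{-59} = - \frac{1}{59} \approx -0.016949$)
$d{\left(k \right)} \left(22 - \frac{1}{-23 - 12}\right) G = - 2 \left(22 - \frac{1}{-23 - 12}\right) \left(- \frac{1}{59}\right) = - 2 \left(22 - \frac{1}{-35}\right) \left(- \frac{1}{59}\right) = - 2 \left(22 - - \frac{1}{35}\right) \left(- \frac{1}{59}\right) = - 2 \left(22 + \frac{1}{35}\right) \left(- \frac{1}{59}\right) = \left(-2\right) \frac{771}{35} \left(- \frac{1}{59}\right) = \left(- \frac{1542}{35}\right) \left(- \frac{1}{59}\right) = \frac{1542}{2065}$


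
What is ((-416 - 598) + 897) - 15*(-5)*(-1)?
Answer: -192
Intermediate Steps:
((-416 - 598) + 897) - 15*(-5)*(-1) = (-1014 + 897) + 75*(-1) = -117 - 75 = -192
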